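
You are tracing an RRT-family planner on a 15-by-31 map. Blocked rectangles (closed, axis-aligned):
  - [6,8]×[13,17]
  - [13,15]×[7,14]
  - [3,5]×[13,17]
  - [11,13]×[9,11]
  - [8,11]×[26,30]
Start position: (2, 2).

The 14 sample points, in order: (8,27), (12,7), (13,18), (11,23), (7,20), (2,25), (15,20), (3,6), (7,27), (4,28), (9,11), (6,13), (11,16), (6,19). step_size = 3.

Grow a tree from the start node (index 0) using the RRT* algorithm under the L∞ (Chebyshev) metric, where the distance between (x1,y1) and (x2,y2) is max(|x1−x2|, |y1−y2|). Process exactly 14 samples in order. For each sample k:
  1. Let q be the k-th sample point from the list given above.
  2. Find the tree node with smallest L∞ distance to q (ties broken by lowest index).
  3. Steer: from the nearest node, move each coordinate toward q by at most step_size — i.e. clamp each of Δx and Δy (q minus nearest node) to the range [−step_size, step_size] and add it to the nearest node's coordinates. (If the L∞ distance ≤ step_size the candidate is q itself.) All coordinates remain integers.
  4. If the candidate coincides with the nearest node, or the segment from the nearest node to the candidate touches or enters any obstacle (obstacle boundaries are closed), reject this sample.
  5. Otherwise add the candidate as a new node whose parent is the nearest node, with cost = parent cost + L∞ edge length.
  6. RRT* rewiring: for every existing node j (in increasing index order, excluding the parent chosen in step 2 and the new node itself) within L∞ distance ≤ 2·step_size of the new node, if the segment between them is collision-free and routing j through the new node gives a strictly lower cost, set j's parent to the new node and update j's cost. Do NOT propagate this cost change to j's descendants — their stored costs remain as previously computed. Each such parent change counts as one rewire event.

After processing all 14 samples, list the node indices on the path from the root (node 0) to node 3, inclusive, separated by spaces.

Path: 0 1 2 3

1. q=(8,27) nearest=0 d=25 new=(5,5) → add node 1 parent=0 cost=3
2. q=(12,7) nearest=1 d=7 new=(8,7) → add node 2 parent=1 cost=6
3. q=(13,18) nearest=2 d=11 new=(11,10) → blocked by [11,13]×[9,11], reject
4. q=(11,23) nearest=2 d=16 new=(11,10) → blocked by [11,13]×[9,11], reject
5. q=(7,20) nearest=2 d=13 new=(7,10) → add node 3 parent=2 cost=9
6. q=(2,25) nearest=3 d=15 new=(4,13) → blocked by [3,5]×[13,17], reject
7. q=(15,20) nearest=3 d=10 new=(10,13) → add node 4 parent=3 cost=12
8. q=(3,6) nearest=1 d=2 new=(3,6) → add node 5 parent=1 cost=5
9. q=(7,27) nearest=4 d=14 new=(7,16) → blocked by [6,8]×[13,17], reject
10. q=(4,28) nearest=4 d=15 new=(7,16) → blocked by [6,8]×[13,17], reject
11. q=(9,11) nearest=3 d=2 new=(9,11) → add node 6 parent=3 cost=11
12. q=(6,13) nearest=3 d=3 new=(6,13) → blocked by [6,8]×[13,17], reject
13. q=(11,16) nearest=4 d=3 new=(11,16) → add node 7 parent=4 cost=15
14. q=(6,19) nearest=7 d=5 new=(8,19) → add node 8 parent=7 cost=18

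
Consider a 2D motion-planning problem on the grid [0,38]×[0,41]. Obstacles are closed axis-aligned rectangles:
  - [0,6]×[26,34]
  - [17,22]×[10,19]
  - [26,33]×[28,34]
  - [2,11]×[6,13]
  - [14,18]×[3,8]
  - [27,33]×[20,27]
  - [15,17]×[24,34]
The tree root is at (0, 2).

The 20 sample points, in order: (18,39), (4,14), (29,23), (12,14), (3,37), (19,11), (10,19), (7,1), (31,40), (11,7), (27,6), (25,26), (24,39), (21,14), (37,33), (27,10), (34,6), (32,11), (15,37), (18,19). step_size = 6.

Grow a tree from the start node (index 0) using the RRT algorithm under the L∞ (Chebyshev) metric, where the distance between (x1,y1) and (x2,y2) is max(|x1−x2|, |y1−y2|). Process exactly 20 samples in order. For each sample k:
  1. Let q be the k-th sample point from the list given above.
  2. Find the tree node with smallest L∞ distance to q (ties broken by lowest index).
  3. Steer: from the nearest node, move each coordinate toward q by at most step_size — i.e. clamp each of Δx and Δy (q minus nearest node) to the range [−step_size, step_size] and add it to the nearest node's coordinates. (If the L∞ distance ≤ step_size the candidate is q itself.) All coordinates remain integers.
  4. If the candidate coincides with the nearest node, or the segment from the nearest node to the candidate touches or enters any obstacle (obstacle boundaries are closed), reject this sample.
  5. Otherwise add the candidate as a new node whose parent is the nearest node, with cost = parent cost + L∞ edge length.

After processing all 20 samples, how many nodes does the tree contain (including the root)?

Node count: 4

1. q=(18,39) nearest=0 d=37 new=(6,8) → blocked by [2,11]×[6,13], reject
2. q=(4,14) nearest=0 d=12 new=(4,8) → blocked by [2,11]×[6,13], reject
3. q=(29,23) nearest=0 d=29 new=(6,8) → blocked by [2,11]×[6,13], reject
4. q=(12,14) nearest=0 d=12 new=(6,8) → blocked by [2,11]×[6,13], reject
5. q=(3,37) nearest=0 d=35 new=(3,8) → blocked by [2,11]×[6,13], reject
6. q=(19,11) nearest=0 d=19 new=(6,8) → blocked by [2,11]×[6,13], reject
7. q=(10,19) nearest=0 d=17 new=(6,8) → blocked by [2,11]×[6,13], reject
8. q=(7,1) nearest=0 d=7 new=(6,1) → add node 1 parent=0 cost=6
9. q=(31,40) nearest=0 d=38 new=(6,8) → blocked by [2,11]×[6,13], reject
10. q=(11,7) nearest=1 d=6 new=(11,7) → blocked by [2,11]×[6,13], reject
11. q=(27,6) nearest=1 d=21 new=(12,6) → add node 2 parent=1 cost=12
12. q=(25,26) nearest=2 d=20 new=(18,12) → blocked by [17,22]×[10,19], reject
13. q=(24,39) nearest=2 d=33 new=(18,12) → blocked by [17,22]×[10,19], reject
14. q=(21,14) nearest=2 d=9 new=(18,12) → blocked by [17,22]×[10,19], reject
15. q=(37,33) nearest=2 d=27 new=(18,12) → blocked by [17,22]×[10,19], reject
16. q=(27,10) nearest=2 d=15 new=(18,10) → blocked by [17,22]×[10,19], reject
17. q=(34,6) nearest=2 d=22 new=(18,6) → blocked by [14,18]×[3,8], reject
18. q=(32,11) nearest=2 d=20 new=(18,11) → blocked by [17,22]×[10,19], reject
19. q=(15,37) nearest=2 d=31 new=(15,12) → add node 3 parent=2 cost=18
20. q=(18,19) nearest=3 d=7 new=(18,18) → blocked by [17,22]×[10,19], reject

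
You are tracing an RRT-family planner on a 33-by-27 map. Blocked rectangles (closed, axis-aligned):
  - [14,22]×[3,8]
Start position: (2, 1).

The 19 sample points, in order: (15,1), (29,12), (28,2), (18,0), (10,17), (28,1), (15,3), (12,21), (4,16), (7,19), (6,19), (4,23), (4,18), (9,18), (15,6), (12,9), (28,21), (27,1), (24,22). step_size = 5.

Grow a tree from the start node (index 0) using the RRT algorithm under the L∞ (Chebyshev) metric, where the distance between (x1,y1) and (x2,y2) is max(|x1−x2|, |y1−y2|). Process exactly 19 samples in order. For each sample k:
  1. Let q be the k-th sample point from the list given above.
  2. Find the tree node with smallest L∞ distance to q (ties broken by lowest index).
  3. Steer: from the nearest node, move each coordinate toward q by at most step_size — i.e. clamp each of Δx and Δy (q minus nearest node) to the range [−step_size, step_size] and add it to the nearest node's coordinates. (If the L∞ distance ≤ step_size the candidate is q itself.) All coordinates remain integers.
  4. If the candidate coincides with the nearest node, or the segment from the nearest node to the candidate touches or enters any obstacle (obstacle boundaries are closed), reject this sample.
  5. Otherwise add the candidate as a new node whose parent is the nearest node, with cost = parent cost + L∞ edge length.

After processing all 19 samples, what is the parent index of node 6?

Parent of node 6: 5

1. q=(15,1) nearest=0 d=13 new=(7,1) → add node 1 parent=0 cost=5
2. q=(29,12) nearest=1 d=22 new=(12,6) → add node 2 parent=1 cost=10
3. q=(28,2) nearest=2 d=16 new=(17,2) → blocked by [14,22]×[3,8], reject
4. q=(18,0) nearest=2 d=6 new=(17,1) → blocked by [14,22]×[3,8], reject
5. q=(10,17) nearest=2 d=11 new=(10,11) → add node 3 parent=2 cost=15
6. q=(28,1) nearest=2 d=16 new=(17,1) → blocked by [14,22]×[3,8], reject
7. q=(15,3) nearest=2 d=3 new=(15,3) → blocked by [14,22]×[3,8], reject
8. q=(12,21) nearest=3 d=10 new=(12,16) → add node 4 parent=3 cost=20
9. q=(4,16) nearest=3 d=6 new=(5,16) → add node 5 parent=3 cost=20
10. q=(7,19) nearest=5 d=3 new=(7,19) → add node 6 parent=5 cost=23
11. q=(6,19) nearest=6 d=1 new=(6,19) → add node 7 parent=6 cost=24
12. q=(4,23) nearest=6 d=4 new=(4,23) → add node 8 parent=6 cost=27
13. q=(4,18) nearest=5 d=2 new=(4,18) → add node 9 parent=5 cost=22
14. q=(9,18) nearest=6 d=2 new=(9,18) → add node 10 parent=6 cost=25
15. q=(15,6) nearest=2 d=3 new=(15,6) → blocked by [14,22]×[3,8], reject
16. q=(12,9) nearest=3 d=2 new=(12,9) → add node 11 parent=3 cost=17
17. q=(28,21) nearest=2 d=16 new=(17,11) → blocked by [14,22]×[3,8], reject
18. q=(27,1) nearest=2 d=15 new=(17,1) → blocked by [14,22]×[3,8], reject
19. q=(24,22) nearest=4 d=12 new=(17,21) → add node 12 parent=4 cost=25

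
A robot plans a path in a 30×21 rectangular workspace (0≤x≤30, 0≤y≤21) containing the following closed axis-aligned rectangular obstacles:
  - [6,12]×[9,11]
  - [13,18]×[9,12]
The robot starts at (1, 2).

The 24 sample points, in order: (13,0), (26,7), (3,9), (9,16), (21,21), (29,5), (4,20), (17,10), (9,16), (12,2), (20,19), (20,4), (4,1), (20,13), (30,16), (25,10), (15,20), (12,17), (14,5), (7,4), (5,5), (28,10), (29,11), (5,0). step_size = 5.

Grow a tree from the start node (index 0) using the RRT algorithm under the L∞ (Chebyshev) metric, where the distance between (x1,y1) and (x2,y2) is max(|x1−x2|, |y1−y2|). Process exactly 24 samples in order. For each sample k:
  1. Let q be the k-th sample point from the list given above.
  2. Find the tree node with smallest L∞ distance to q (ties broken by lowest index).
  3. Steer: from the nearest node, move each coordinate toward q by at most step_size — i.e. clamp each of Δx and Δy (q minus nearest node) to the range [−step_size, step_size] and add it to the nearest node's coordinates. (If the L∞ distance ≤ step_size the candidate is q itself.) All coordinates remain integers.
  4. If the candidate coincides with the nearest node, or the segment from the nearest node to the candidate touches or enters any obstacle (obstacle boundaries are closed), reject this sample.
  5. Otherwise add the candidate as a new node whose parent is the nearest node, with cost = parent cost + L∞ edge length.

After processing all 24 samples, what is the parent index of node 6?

1. q=(13,0) nearest=0 d=12 new=(6,0) → add node 1 parent=0 cost=5
2. q=(26,7) nearest=1 d=20 new=(11,5) → add node 2 parent=1 cost=10
3. q=(3,9) nearest=0 d=7 new=(3,7) → add node 3 parent=0 cost=5
4. q=(9,16) nearest=3 d=9 new=(8,12) → blocked by [6,12]×[9,11], reject
5. q=(21,21) nearest=2 d=16 new=(16,10) → blocked by [13,18]×[9,12], reject
6. q=(29,5) nearest=2 d=18 new=(16,5) → add node 4 parent=2 cost=15
7. q=(4,20) nearest=3 d=13 new=(4,12) → add node 5 parent=3 cost=10
8. q=(17,10) nearest=4 d=5 new=(17,10) → blocked by [13,18]×[9,12], reject
9. q=(9,16) nearest=5 d=5 new=(9,16) → add node 6 parent=5 cost=15
10. q=(12,2) nearest=2 d=3 new=(12,2) → add node 7 parent=2 cost=13
11. q=(20,19) nearest=6 d=11 new=(14,19) → add node 8 parent=6 cost=20
12. q=(20,4) nearest=4 d=4 new=(20,4) → add node 9 parent=4 cost=19
13. q=(4,1) nearest=1 d=2 new=(4,1) → add node 10 parent=1 cost=7
14. q=(20,13) nearest=8 d=6 new=(19,14) → add node 11 parent=8 cost=25
15. q=(30,16) nearest=11 d=11 new=(24,16) → add node 12 parent=11 cost=30
16. q=(25,10) nearest=9 d=6 new=(25,9) → add node 13 parent=9 cost=24
17. q=(15,20) nearest=8 d=1 new=(15,20) → add node 14 parent=8 cost=21
18. q=(12,17) nearest=8 d=2 new=(12,17) → add node 15 parent=8 cost=22
19. q=(14,5) nearest=4 d=2 new=(14,5) → add node 16 parent=4 cost=17
20. q=(7,4) nearest=10 d=3 new=(7,4) → add node 17 parent=10 cost=10
21. q=(5,5) nearest=3 d=2 new=(5,5) → add node 18 parent=3 cost=7
22. q=(28,10) nearest=13 d=3 new=(28,10) → add node 19 parent=13 cost=27
23. q=(29,11) nearest=19 d=1 new=(29,11) → add node 20 parent=19 cost=28
24. q=(5,0) nearest=1 d=1 new=(5,0) → add node 21 parent=1 cost=6

Parent of node 6: 5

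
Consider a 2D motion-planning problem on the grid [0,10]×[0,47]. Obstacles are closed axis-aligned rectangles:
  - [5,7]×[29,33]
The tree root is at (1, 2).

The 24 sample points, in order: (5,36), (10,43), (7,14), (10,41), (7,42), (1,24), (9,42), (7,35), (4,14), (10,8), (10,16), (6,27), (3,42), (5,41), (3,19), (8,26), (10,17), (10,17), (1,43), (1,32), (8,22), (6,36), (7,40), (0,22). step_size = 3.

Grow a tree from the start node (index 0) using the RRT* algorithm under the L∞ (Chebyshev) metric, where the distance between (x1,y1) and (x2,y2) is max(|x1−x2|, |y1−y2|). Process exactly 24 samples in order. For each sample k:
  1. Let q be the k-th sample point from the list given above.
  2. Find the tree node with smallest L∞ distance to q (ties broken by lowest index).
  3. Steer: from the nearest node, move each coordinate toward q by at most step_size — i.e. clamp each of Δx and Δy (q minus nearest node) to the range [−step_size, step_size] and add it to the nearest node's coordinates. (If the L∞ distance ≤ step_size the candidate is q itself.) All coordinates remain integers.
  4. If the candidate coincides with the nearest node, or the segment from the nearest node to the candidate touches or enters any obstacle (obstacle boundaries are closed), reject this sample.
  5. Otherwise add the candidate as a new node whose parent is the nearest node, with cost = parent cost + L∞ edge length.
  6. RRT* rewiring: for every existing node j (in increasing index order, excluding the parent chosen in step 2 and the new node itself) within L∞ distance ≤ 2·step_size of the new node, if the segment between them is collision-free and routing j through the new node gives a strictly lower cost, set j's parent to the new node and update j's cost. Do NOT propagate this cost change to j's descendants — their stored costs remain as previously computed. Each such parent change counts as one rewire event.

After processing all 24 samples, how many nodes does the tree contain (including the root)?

1. q=(5,36) nearest=0 d=34 new=(4,5) → add node 1 parent=0 cost=3
2. q=(10,43) nearest=1 d=38 new=(7,8) → add node 2 parent=1 cost=6
3. q=(7,14) nearest=2 d=6 new=(7,11) → add node 3 parent=2 cost=9
4. q=(10,41) nearest=3 d=30 new=(10,14) → add node 4 parent=3 cost=12
5. q=(7,42) nearest=4 d=28 new=(7,17) → add node 5 parent=4 cost=15
6. q=(1,24) nearest=5 d=7 new=(4,20) → add node 6 parent=5 cost=18
7. q=(9,42) nearest=6 d=22 new=(7,23) → add node 7 parent=6 cost=21
8. q=(7,35) nearest=7 d=12 new=(7,26) → add node 8 parent=7 cost=24
9. q=(4,14) nearest=3 d=3 new=(4,14) → add node 9 parent=3 cost=12
10. q=(10,8) nearest=2 d=3 new=(10,8) → add node 10 parent=2 cost=9
11. q=(10,16) nearest=4 d=2 new=(10,16) → add node 11 parent=4 cost=14
12. q=(6,27) nearest=8 d=1 new=(6,27) → add node 12 parent=8 cost=25
13. q=(3,42) nearest=12 d=15 new=(3,30) → add node 13 parent=12 cost=28
14. q=(5,41) nearest=13 d=11 new=(5,33) → blocked by [5,7]×[29,33], reject
15. q=(3,19) nearest=6 d=1 new=(3,19) → add node 14 parent=6 cost=19
16. q=(8,26) nearest=8 d=1 new=(8,26) → add node 15 parent=8 cost=25
17. q=(10,17) nearest=11 d=1 new=(10,17) → add node 16 parent=11 cost=15
18. q=(10,17) nearest=16 d=0 → coincident, reject
19. q=(1,43) nearest=13 d=13 new=(1,33) → add node 17 parent=13 cost=31
20. q=(1,32) nearest=17 d=1 new=(1,32) → add node 18 parent=17 cost=32
21. q=(8,22) nearest=7 d=1 new=(8,22) → add node 19 parent=7 cost=22
22. q=(6,36) nearest=17 d=5 new=(4,36) → add node 20 parent=17 cost=34
23. q=(7,40) nearest=20 d=4 new=(7,39) → add node 21 parent=20 cost=37
24. q=(0,22) nearest=14 d=3 new=(0,22) → add node 22 parent=14 cost=22

Node count: 23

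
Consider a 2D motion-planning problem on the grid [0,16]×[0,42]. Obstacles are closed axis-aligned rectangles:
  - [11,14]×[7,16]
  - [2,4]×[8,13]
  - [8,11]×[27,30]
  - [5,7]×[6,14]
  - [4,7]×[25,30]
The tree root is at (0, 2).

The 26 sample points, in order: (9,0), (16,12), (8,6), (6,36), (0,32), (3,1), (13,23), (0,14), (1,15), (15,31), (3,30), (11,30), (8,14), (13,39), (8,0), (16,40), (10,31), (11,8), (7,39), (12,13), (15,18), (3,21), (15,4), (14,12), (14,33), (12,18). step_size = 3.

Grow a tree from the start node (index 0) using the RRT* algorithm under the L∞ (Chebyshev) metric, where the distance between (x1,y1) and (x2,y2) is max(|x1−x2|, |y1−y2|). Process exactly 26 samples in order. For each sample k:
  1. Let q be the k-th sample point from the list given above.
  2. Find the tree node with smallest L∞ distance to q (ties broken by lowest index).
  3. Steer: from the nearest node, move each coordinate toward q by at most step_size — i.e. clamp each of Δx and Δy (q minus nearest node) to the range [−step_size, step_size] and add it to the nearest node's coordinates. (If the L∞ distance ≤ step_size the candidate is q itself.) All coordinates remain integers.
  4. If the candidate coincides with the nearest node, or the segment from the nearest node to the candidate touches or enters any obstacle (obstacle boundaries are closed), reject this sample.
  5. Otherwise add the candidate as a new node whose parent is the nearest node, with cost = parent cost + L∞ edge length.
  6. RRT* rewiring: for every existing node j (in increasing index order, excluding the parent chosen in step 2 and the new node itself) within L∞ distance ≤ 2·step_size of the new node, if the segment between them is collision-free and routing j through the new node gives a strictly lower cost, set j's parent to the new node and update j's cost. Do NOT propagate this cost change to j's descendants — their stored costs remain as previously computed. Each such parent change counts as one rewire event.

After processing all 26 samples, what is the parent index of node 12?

1. q=(9,0) nearest=0 d=9 new=(3,0) → add node 1 parent=0 cost=3
2. q=(16,12) nearest=1 d=13 new=(6,3) → add node 2 parent=1 cost=6
3. q=(8,6) nearest=2 d=3 new=(8,6) → add node 3 parent=2 cost=9
4. q=(6,36) nearest=3 d=30 new=(6,9) → blocked by [5,7]×[6,14], reject
5. q=(0,32) nearest=3 d=26 new=(5,9) → blocked by [5,7]×[6,14], reject
6. q=(3,1) nearest=1 d=1 new=(3,1) → add node 4 parent=1 cost=4
7. q=(13,23) nearest=3 d=17 new=(11,9) → blocked by [11,14]×[7,16], reject
8. q=(0,14) nearest=3 d=8 new=(5,9) → blocked by [5,7]×[6,14], reject
9. q=(1,15) nearest=3 d=9 new=(5,9) → blocked by [5,7]×[6,14], reject
10. q=(15,31) nearest=3 d=25 new=(11,9) → blocked by [11,14]×[7,16], reject
11. q=(3,30) nearest=3 d=24 new=(5,9) → blocked by [5,7]×[6,14], reject
12. q=(11,30) nearest=3 d=24 new=(11,9) → blocked by [11,14]×[7,16], reject
13. q=(8,14) nearest=3 d=8 new=(8,9) → add node 5 parent=3 cost=12
14. q=(13,39) nearest=5 d=30 new=(11,12) → blocked by [11,14]×[7,16], reject
15. q=(8,0) nearest=2 d=3 new=(8,0) → add node 6 parent=2 cost=9
16. q=(16,40) nearest=5 d=31 new=(11,12) → blocked by [11,14]×[7,16], reject
17. q=(10,31) nearest=5 d=22 new=(10,12) → add node 7 parent=5 cost=15
18. q=(11,8) nearest=3 d=3 new=(11,8) → blocked by [11,14]×[7,16], reject
19. q=(7,39) nearest=7 d=27 new=(7,15) → add node 8 parent=7 cost=18
20. q=(12,13) nearest=7 d=2 new=(12,13) → blocked by [11,14]×[7,16], reject
21. q=(15,18) nearest=7 d=6 new=(13,15) → blocked by [11,14]×[7,16], reject
22. q=(3,21) nearest=8 d=6 new=(4,18) → add node 9 parent=8 cost=21
23. q=(15,4) nearest=3 d=7 new=(11,4) → add node 10 parent=3 cost=12
24. q=(14,12) nearest=7 d=4 new=(13,12) → blocked by [11,14]×[7,16], reject
25. q=(14,33) nearest=9 d=15 new=(7,21) → add node 11 parent=9 cost=24
26. q=(12,18) nearest=8 d=5 new=(10,18) → add node 12 parent=8 cost=21

Parent of node 12: 8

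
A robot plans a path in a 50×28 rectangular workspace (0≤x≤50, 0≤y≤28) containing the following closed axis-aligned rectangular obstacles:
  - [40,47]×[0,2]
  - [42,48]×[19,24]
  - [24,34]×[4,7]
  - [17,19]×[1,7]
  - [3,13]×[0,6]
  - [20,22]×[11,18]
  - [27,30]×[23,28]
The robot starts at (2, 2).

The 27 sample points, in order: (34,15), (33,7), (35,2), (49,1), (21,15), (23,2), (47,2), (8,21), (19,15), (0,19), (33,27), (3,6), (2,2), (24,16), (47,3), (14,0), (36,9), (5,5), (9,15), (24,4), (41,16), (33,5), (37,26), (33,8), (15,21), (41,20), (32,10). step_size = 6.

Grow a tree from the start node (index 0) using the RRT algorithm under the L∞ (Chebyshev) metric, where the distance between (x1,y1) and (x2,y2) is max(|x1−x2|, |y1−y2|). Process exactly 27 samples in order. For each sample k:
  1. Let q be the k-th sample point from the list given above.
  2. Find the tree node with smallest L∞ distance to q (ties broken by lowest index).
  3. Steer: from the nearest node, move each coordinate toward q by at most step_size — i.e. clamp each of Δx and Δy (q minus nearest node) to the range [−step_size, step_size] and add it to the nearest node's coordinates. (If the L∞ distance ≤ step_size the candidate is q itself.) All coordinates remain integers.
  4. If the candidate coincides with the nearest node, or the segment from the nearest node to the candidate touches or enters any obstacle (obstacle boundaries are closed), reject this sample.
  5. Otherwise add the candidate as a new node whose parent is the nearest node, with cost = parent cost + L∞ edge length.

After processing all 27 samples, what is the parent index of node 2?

1. q=(34,15) nearest=0 d=32 new=(8,8) → blocked by [3,13]×[0,6], reject
2. q=(33,7) nearest=0 d=31 new=(8,7) → blocked by [3,13]×[0,6], reject
3. q=(35,2) nearest=0 d=33 new=(8,2) → blocked by [3,13]×[0,6], reject
4. q=(49,1) nearest=0 d=47 new=(8,1) → blocked by [3,13]×[0,6], reject
5. q=(21,15) nearest=0 d=19 new=(8,8) → blocked by [3,13]×[0,6], reject
6. q=(23,2) nearest=0 d=21 new=(8,2) → blocked by [3,13]×[0,6], reject
7. q=(47,2) nearest=0 d=45 new=(8,2) → blocked by [3,13]×[0,6], reject
8. q=(8,21) nearest=0 d=19 new=(8,8) → blocked by [3,13]×[0,6], reject
9. q=(19,15) nearest=0 d=17 new=(8,8) → blocked by [3,13]×[0,6], reject
10. q=(0,19) nearest=0 d=17 new=(0,8) → add node 1 parent=0 cost=6
11. q=(33,27) nearest=0 d=31 new=(8,8) → blocked by [3,13]×[0,6], reject
12. q=(3,6) nearest=1 d=3 new=(3,6) → blocked by [3,13]×[0,6], reject
13. q=(2,2) nearest=0 d=0 → coincident, reject
14. q=(24,16) nearest=0 d=22 new=(8,8) → blocked by [3,13]×[0,6], reject
15. q=(47,3) nearest=0 d=45 new=(8,3) → blocked by [3,13]×[0,6], reject
16. q=(14,0) nearest=0 d=12 new=(8,0) → blocked by [3,13]×[0,6], reject
17. q=(36,9) nearest=0 d=34 new=(8,8) → blocked by [3,13]×[0,6], reject
18. q=(5,5) nearest=0 d=3 new=(5,5) → blocked by [3,13]×[0,6], reject
19. q=(9,15) nearest=1 d=9 new=(6,14) → add node 2 parent=1 cost=12
20. q=(24,4) nearest=2 d=18 new=(12,8) → add node 3 parent=2 cost=18
21. q=(41,16) nearest=3 d=29 new=(18,14) → add node 4 parent=3 cost=24
22. q=(33,5) nearest=4 d=15 new=(24,8) → blocked by [20,22]×[11,18], reject
23. q=(37,26) nearest=4 d=19 new=(24,20) → blocked by [20,22]×[11,18], reject
24. q=(33,8) nearest=4 d=15 new=(24,8) → blocked by [20,22]×[11,18], reject
25. q=(15,21) nearest=4 d=7 new=(15,20) → add node 5 parent=4 cost=30
26. q=(41,20) nearest=4 d=23 new=(24,20) → blocked by [20,22]×[11,18], reject
27. q=(32,10) nearest=4 d=14 new=(24,10) → blocked by [20,22]×[11,18], reject

Parent of node 2: 1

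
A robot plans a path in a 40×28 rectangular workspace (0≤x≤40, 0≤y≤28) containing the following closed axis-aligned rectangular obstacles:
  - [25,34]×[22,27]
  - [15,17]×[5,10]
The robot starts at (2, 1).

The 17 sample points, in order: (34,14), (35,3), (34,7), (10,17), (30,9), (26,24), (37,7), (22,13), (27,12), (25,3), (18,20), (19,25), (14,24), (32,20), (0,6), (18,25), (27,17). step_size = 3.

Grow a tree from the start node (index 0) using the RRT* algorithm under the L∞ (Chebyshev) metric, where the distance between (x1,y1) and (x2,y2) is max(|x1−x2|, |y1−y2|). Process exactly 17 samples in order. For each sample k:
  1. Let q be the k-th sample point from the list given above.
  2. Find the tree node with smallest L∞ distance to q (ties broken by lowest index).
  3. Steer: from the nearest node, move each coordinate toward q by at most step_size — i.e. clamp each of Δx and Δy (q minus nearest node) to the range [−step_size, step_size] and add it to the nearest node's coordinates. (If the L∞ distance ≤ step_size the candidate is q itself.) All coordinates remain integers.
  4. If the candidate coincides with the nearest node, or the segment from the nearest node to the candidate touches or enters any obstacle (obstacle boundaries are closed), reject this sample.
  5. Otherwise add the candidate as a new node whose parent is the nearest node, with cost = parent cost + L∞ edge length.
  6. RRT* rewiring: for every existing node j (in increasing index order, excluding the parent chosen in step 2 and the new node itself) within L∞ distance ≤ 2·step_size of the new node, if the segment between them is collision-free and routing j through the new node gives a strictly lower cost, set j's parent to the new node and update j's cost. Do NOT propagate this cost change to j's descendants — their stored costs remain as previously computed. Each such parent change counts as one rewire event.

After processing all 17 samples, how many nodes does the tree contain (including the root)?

1. q=(34,14) nearest=0 d=32 new=(5,4) → add node 1 parent=0 cost=3
2. q=(35,3) nearest=1 d=30 new=(8,3) → add node 2 parent=1 cost=6
3. q=(34,7) nearest=2 d=26 new=(11,6) → add node 3 parent=2 cost=9
4. q=(10,17) nearest=3 d=11 new=(10,9) → add node 4 parent=3 cost=12
5. q=(30,9) nearest=3 d=19 new=(14,9) → add node 5 parent=3 cost=12
6. q=(26,24) nearest=5 d=15 new=(17,12) → blocked by [15,17]×[5,10], reject
7. q=(37,7) nearest=5 d=23 new=(17,7) → blocked by [15,17]×[5,10], reject
8. q=(22,13) nearest=5 d=8 new=(17,12) → blocked by [15,17]×[5,10], reject
9. q=(27,12) nearest=5 d=13 new=(17,12) → blocked by [15,17]×[5,10], reject
10. q=(25,3) nearest=5 d=11 new=(17,6) → blocked by [15,17]×[5,10], reject
11. q=(18,20) nearest=4 d=11 new=(13,12) → add node 6 parent=4 cost=15
12. q=(19,25) nearest=6 d=13 new=(16,15) → add node 7 parent=6 cost=18
13. q=(14,24) nearest=7 d=9 new=(14,18) → add node 8 parent=7 cost=21
14. q=(32,20) nearest=7 d=16 new=(19,18) → add node 9 parent=7 cost=21
15. q=(0,6) nearest=0 d=5 new=(0,4) → add node 10 parent=0 cost=3
16. q=(18,25) nearest=8 d=7 new=(17,21) → add node 11 parent=8 cost=24
17. q=(27,17) nearest=9 d=8 new=(22,17) → add node 12 parent=9 cost=24

Node count: 13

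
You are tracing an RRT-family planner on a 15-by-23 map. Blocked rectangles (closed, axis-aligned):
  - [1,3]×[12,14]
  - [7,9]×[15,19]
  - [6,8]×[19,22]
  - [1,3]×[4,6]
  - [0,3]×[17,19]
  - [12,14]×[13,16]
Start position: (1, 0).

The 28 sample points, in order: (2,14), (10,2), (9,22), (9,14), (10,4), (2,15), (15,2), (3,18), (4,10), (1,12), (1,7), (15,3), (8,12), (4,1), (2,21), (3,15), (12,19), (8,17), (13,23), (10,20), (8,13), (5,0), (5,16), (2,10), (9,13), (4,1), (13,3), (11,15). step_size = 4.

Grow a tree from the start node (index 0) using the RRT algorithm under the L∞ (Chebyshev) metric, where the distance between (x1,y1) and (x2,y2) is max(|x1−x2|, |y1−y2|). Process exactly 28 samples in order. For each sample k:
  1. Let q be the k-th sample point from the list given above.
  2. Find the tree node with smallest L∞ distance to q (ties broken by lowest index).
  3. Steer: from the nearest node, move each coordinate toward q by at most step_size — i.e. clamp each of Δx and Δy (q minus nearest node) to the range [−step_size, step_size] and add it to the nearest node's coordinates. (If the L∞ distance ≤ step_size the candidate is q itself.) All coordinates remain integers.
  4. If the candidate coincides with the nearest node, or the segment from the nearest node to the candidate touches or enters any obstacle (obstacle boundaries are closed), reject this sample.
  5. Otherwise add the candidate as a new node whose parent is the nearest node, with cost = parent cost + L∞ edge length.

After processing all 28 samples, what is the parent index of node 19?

Parent of node 19: 17

1. q=(2,14) nearest=0 d=14 new=(2,4) → blocked by [1,3]×[4,6], reject
2. q=(10,2) nearest=0 d=9 new=(5,2) → add node 1 parent=0 cost=4
3. q=(9,22) nearest=1 d=20 new=(9,6) → add node 2 parent=1 cost=8
4. q=(9,14) nearest=2 d=8 new=(9,10) → add node 3 parent=2 cost=12
5. q=(10,4) nearest=2 d=2 new=(10,4) → add node 4 parent=2 cost=10
6. q=(2,15) nearest=3 d=7 new=(5,14) → add node 5 parent=3 cost=16
7. q=(15,2) nearest=4 d=5 new=(14,2) → add node 6 parent=4 cost=14
8. q=(3,18) nearest=5 d=4 new=(3,18) → blocked by [0,3]×[17,19], reject
9. q=(4,10) nearest=5 d=4 new=(4,10) → add node 7 parent=5 cost=20
10. q=(1,12) nearest=7 d=3 new=(1,12) → blocked by [1,3]×[12,14], reject
11. q=(1,7) nearest=7 d=3 new=(1,7) → add node 8 parent=7 cost=23
12. q=(15,3) nearest=6 d=1 new=(15,3) → add node 9 parent=6 cost=15
13. q=(8,12) nearest=3 d=2 new=(8,12) → add node 10 parent=3 cost=14
14. q=(4,1) nearest=1 d=1 new=(4,1) → add node 11 parent=1 cost=5
15. q=(2,21) nearest=5 d=7 new=(2,18) → blocked by [0,3]×[17,19], reject
16. q=(3,15) nearest=5 d=2 new=(3,15) → add node 12 parent=5 cost=18
17. q=(12,19) nearest=5 d=7 new=(9,18) → blocked by [7,9]×[15,19], reject
18. q=(8,17) nearest=5 d=3 new=(8,17) → blocked by [7,9]×[15,19], reject
19. q=(13,23) nearest=5 d=9 new=(9,18) → blocked by [7,9]×[15,19], reject
20. q=(10,20) nearest=5 d=6 new=(9,18) → blocked by [7,9]×[15,19], reject
21. q=(8,13) nearest=10 d=1 new=(8,13) → add node 13 parent=10 cost=15
22. q=(5,0) nearest=11 d=1 new=(5,0) → add node 14 parent=11 cost=6
23. q=(5,16) nearest=5 d=2 new=(5,16) → add node 15 parent=5 cost=18
24. q=(2,10) nearest=7 d=2 new=(2,10) → add node 16 parent=7 cost=22
25. q=(9,13) nearest=10 d=1 new=(9,13) → add node 17 parent=10 cost=15
26. q=(4,1) nearest=11 d=0 → coincident, reject
27. q=(13,3) nearest=6 d=1 new=(13,3) → add node 18 parent=6 cost=15
28. q=(11,15) nearest=17 d=2 new=(11,15) → add node 19 parent=17 cost=17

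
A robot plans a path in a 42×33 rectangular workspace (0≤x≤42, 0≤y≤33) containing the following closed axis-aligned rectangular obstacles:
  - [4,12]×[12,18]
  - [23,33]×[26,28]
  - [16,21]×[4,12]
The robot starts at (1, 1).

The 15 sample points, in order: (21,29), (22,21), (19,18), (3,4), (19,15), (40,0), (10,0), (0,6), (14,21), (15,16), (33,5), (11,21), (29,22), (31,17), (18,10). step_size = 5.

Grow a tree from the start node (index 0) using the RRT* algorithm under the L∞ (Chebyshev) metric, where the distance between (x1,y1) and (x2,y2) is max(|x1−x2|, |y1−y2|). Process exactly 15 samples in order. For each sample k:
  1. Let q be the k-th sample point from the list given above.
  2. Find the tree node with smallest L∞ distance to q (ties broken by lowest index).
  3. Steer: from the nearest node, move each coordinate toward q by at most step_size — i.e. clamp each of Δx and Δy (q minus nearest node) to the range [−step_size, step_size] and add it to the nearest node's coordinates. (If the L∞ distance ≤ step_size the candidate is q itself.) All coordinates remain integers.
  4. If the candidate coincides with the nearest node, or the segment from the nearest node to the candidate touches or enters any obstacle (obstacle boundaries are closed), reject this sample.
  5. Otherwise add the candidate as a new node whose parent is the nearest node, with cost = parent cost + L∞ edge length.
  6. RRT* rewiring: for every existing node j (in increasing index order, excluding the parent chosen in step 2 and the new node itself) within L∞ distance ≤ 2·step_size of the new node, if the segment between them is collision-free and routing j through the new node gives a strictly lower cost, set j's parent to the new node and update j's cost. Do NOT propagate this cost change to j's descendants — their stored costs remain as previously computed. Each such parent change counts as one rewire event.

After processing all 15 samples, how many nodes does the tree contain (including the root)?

1. q=(21,29) nearest=0 d=28 new=(6,6) → add node 1 parent=0 cost=5
2. q=(22,21) nearest=1 d=16 new=(11,11) → add node 2 parent=1 cost=10
3. q=(19,18) nearest=2 d=8 new=(16,16) → blocked by [4,12]×[12,18], reject
4. q=(3,4) nearest=0 d=3 new=(3,4) → add node 3 parent=0 cost=3
5. q=(19,15) nearest=2 d=8 new=(16,15) → add node 4 parent=2 cost=15
6. q=(40,0) nearest=4 d=24 new=(21,10) → blocked by [16,21]×[4,12], reject
7. q=(10,0) nearest=1 d=6 new=(10,1) → add node 5 parent=1 cost=10
8. q=(0,6) nearest=3 d=3 new=(0,6) → add node 6 parent=3 cost=6
9. q=(14,21) nearest=4 d=6 new=(14,20) → add node 7 parent=4 cost=20
10. q=(15,16) nearest=4 d=1 new=(15,16) → add node 8 parent=4 cost=16
11. q=(33,5) nearest=4 d=17 new=(21,10) → blocked by [16,21]×[4,12], reject
12. q=(11,21) nearest=7 d=3 new=(11,21) → add node 9 parent=7 cost=23
13. q=(29,22) nearest=4 d=13 new=(21,20) → add node 10 parent=4 cost=20
14. q=(31,17) nearest=10 d=10 new=(26,17) → add node 11 parent=10 cost=25
15. q=(18,10) nearest=4 d=5 new=(18,10) → blocked by [16,21]×[4,12], reject

Node count: 12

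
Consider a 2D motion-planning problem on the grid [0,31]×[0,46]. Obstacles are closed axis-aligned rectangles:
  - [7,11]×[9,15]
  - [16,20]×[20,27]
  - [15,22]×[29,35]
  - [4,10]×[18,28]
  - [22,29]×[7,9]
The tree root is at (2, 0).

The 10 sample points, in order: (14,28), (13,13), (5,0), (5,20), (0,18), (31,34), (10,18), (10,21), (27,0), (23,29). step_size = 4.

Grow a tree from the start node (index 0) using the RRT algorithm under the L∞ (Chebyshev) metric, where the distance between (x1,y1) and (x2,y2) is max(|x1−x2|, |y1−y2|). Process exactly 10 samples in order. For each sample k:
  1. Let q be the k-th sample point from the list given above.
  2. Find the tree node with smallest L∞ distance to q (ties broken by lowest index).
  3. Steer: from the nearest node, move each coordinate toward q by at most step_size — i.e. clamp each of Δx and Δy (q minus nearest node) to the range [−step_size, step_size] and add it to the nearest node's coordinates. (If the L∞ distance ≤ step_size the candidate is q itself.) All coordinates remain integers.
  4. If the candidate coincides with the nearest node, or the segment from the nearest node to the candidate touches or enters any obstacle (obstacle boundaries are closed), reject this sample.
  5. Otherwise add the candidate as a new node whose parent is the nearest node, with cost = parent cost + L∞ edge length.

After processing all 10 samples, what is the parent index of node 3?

1. q=(14,28) nearest=0 d=28 new=(6,4) → add node 1 parent=0 cost=4
2. q=(13,13) nearest=1 d=9 new=(10,8) → add node 2 parent=1 cost=8
3. q=(5,0) nearest=0 d=3 new=(5,0) → add node 3 parent=0 cost=3
4. q=(5,20) nearest=2 d=12 new=(6,12) → blocked by [7,11]×[9,15], reject
5. q=(0,18) nearest=2 d=10 new=(6,12) → blocked by [7,11]×[9,15], reject
6. q=(31,34) nearest=2 d=26 new=(14,12) → blocked by [7,11]×[9,15], reject
7. q=(10,18) nearest=2 d=10 new=(10,12) → blocked by [7,11]×[9,15], reject
8. q=(10,21) nearest=2 d=13 new=(10,12) → blocked by [7,11]×[9,15], reject
9. q=(27,0) nearest=2 d=17 new=(14,4) → add node 4 parent=2 cost=12
10. q=(23,29) nearest=2 d=21 new=(14,12) → blocked by [7,11]×[9,15], reject

Parent of node 3: 0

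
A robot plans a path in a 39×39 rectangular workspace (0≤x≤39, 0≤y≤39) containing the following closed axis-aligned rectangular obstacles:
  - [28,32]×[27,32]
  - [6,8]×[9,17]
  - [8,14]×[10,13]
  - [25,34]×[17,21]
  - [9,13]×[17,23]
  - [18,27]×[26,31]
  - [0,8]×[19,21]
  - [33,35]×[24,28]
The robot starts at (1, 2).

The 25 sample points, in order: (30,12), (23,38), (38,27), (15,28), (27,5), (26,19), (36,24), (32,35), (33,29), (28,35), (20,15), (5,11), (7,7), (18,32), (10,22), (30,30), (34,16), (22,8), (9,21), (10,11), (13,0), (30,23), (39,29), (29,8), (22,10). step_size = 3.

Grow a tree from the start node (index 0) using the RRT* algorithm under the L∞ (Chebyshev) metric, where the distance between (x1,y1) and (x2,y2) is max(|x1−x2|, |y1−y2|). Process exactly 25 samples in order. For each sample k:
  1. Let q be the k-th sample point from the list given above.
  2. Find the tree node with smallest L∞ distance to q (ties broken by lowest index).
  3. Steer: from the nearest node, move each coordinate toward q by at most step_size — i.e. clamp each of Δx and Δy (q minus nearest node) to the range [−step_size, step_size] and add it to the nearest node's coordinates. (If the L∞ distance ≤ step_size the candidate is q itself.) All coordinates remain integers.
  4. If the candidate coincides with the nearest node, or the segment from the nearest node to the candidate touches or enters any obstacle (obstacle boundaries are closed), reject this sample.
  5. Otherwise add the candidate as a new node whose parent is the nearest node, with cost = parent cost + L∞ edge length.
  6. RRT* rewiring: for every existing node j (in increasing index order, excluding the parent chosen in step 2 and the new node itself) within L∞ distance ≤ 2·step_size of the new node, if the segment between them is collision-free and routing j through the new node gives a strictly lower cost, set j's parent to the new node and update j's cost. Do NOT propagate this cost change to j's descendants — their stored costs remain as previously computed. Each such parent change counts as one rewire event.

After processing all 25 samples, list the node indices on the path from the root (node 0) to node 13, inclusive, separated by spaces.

1. q=(30,12) nearest=0 d=29 new=(4,5) → add node 1 parent=0 cost=3
2. q=(23,38) nearest=1 d=33 new=(7,8) → add node 2 parent=1 cost=6
3. q=(38,27) nearest=2 d=31 new=(10,11) → blocked by [6,8]×[9,17], reject
4. q=(15,28) nearest=2 d=20 new=(10,11) → blocked by [6,8]×[9,17], reject
5. q=(27,5) nearest=2 d=20 new=(10,5) → add node 3 parent=2 cost=9
6. q=(26,19) nearest=3 d=16 new=(13,8) → add node 4 parent=3 cost=12
7. q=(36,24) nearest=4 d=23 new=(16,11) → add node 5 parent=4 cost=15
8. q=(32,35) nearest=5 d=24 new=(19,14) → add node 6 parent=5 cost=18
9. q=(33,29) nearest=6 d=15 new=(22,17) → add node 7 parent=6 cost=21
10. q=(28,35) nearest=7 d=18 new=(25,20) → blocked by [25,34]×[17,21], reject
11. q=(20,15) nearest=6 d=1 new=(20,15) → add node 8 parent=6 cost=19
12. q=(5,11) nearest=2 d=3 new=(5,11) → blocked by [6,8]×[9,17], reject
13. q=(7,7) nearest=2 d=1 new=(7,7) → add node 9 parent=2 cost=7
14. q=(18,32) nearest=7 d=15 new=(19,20) → add node 10 parent=7 cost=24
15. q=(10,22) nearest=6 d=9 new=(16,17) → add node 11 parent=6 cost=21
16. q=(30,30) nearest=10 d=11 new=(22,23) → add node 12 parent=10 cost=27
17. q=(34,16) nearest=7 d=12 new=(25,16) → add node 13 parent=7 cost=24
18. q=(22,8) nearest=5 d=6 new=(19,8) → add node 14 parent=5 cost=18
19. q=(9,21) nearest=11 d=7 new=(13,20) → blocked by [9,13]×[17,23], reject
20. q=(10,11) nearest=2 d=3 new=(10,11) → blocked by [6,8]×[9,17], reject
21. q=(13,0) nearest=3 d=5 new=(13,2) → add node 15 parent=3 cost=12
22. q=(30,23) nearest=13 d=7 new=(28,19) → blocked by [25,34]×[17,21], reject
23. q=(39,29) nearest=13 d=14 new=(28,19) → blocked by [25,34]×[17,21], reject
24. q=(29,8) nearest=13 d=8 new=(28,13) → add node 16 parent=13 cost=27
25. q=(22,10) nearest=14 d=3 new=(22,10) → add node 17 parent=14 cost=21

Path: 0 1 2 3 4 5 6 7 13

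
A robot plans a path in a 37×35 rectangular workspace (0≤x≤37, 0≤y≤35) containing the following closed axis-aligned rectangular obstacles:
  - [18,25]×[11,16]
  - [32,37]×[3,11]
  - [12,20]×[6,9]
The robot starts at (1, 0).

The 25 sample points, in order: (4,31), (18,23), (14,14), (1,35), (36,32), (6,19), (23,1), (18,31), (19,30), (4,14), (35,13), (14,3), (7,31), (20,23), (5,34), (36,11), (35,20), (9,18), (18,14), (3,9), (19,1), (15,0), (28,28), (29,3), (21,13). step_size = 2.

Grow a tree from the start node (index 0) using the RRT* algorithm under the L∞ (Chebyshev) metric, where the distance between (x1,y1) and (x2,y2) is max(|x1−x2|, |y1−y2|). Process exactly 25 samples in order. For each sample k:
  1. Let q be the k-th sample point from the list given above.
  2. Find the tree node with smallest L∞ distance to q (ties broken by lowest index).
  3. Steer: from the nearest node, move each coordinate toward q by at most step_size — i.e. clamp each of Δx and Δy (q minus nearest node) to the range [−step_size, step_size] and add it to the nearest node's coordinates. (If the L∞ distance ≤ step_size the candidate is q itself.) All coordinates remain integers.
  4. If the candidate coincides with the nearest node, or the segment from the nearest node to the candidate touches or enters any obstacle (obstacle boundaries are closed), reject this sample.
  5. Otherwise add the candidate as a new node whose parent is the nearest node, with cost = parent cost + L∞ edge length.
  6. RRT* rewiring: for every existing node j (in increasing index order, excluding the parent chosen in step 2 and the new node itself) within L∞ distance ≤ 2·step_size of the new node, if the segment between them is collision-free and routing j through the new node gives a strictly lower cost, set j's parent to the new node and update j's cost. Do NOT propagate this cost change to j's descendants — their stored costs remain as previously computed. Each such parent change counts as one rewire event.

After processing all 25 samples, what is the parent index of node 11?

1. q=(4,31) nearest=0 d=31 new=(3,2) → add node 1 parent=0 cost=2
2. q=(18,23) nearest=1 d=21 new=(5,4) → add node 2 parent=1 cost=4
3. q=(14,14) nearest=2 d=10 new=(7,6) → add node 3 parent=2 cost=6
4. q=(1,35) nearest=3 d=29 new=(5,8) → add node 4 parent=3 cost=8
5. q=(36,32) nearest=3 d=29 new=(9,8) → add node 5 parent=3 cost=8
6. q=(6,19) nearest=4 d=11 new=(6,10) → add node 6 parent=4 cost=10
7. q=(23,1) nearest=5 d=14 new=(11,6) → add node 7 parent=5 cost=10
8. q=(18,31) nearest=6 d=21 new=(8,12) → add node 8 parent=6 cost=12
9. q=(19,30) nearest=8 d=18 new=(10,14) → add node 9 parent=8 cost=14
10. q=(4,14) nearest=6 d=4 new=(4,12) → add node 10 parent=6 cost=12
11. q=(35,13) nearest=7 d=24 new=(13,8) → blocked by [12,20]×[6,9], reject
12. q=(14,3) nearest=7 d=3 new=(13,4) → add node 11 parent=7 cost=12
13. q=(7,31) nearest=9 d=17 new=(8,16) → add node 12 parent=9 cost=16
14. q=(20,23) nearest=9 d=10 new=(12,16) → add node 13 parent=9 cost=16
15. q=(5,34) nearest=12 d=18 new=(6,18) → add node 14 parent=12 cost=18
16. q=(36,11) nearest=11 d=23 new=(15,6) → blocked by [12,20]×[6,9], reject
17. q=(35,20) nearest=11 d=22 new=(15,6) → blocked by [12,20]×[6,9], reject
18. q=(9,18) nearest=12 d=2 new=(9,18) → add node 15 parent=12 cost=18
19. q=(18,14) nearest=13 d=6 new=(14,14) → add node 16 parent=13 cost=18
20. q=(3,9) nearest=4 d=2 new=(3,9) → add node 17 parent=4 cost=10
21. q=(19,1) nearest=11 d=6 new=(15,2) → add node 18 parent=11 cost=14
22. q=(15,0) nearest=18 d=2 new=(15,0) → add node 19 parent=18 cost=16
23. q=(28,28) nearest=16 d=14 new=(16,16) → add node 20 parent=16 cost=20
24. q=(29,3) nearest=20 d=13 new=(18,14) → blocked by [18,25]×[11,16], reject
25. q=(21,13) nearest=20 d=5 new=(18,14) → blocked by [18,25]×[11,16], reject

Parent of node 11: 7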